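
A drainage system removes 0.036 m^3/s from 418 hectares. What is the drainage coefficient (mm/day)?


DC = Q * 86400 / (A * 10000) * 1000
DC = 0.036 * 86400 / (418 * 10000) * 1000
DC = 3110400.0000 / 4180000

0.7441 mm/day


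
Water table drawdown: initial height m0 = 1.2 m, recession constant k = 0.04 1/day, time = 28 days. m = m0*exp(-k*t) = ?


m = m0 * exp(-k*t)
m = 1.2 * exp(-0.04 * 28)
m = 1.2 * exp(-1.1200)

0.3915 m


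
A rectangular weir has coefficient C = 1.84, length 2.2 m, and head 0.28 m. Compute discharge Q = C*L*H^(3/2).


Q = C * L * H^(3/2) = 1.84 * 2.2 * 0.28^1.5 = 1.84 * 2.2 * 0.148162

0.5998 m^3/s


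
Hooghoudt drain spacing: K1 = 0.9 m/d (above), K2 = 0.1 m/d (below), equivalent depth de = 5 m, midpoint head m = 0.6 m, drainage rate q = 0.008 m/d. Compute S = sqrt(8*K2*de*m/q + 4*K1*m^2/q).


S^2 = 8*K2*de*m/q + 4*K1*m^2/q
S^2 = 8*0.1*5*0.6/0.008 + 4*0.9*0.6^2/0.008
S = sqrt(462.0000)

21.4942 m


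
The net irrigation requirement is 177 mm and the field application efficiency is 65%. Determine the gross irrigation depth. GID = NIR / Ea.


Ea = 65% = 0.65
GID = NIR / Ea = 177 / 0.65 = 272.3077 mm

272.3077 mm


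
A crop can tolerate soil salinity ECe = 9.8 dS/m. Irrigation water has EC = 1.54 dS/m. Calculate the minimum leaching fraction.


LR = ECiw / (5*ECe - ECiw)
LR = 1.54 / (5*9.8 - 1.54)
LR = 1.54 / 47.4600

0.0324


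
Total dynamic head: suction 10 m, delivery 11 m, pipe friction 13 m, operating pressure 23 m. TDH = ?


TDH = Hs + Hd + hf + Hp = 10 + 11 + 13 + 23 = 57

57 m


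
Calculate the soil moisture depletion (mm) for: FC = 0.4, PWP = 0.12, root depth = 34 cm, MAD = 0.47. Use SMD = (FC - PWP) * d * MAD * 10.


SMD = (FC - PWP) * d * MAD * 10
SMD = (0.4 - 0.12) * 34 * 0.47 * 10
SMD = 0.2800 * 34 * 0.47 * 10

44.7440 mm


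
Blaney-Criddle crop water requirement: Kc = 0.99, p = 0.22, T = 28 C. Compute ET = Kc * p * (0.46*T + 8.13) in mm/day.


ET = Kc * p * (0.46*T + 8.13)
ET = 0.99 * 0.22 * (0.46*28 + 8.13)
ET = 0.99 * 0.22 * 21.0100

4.5760 mm/day


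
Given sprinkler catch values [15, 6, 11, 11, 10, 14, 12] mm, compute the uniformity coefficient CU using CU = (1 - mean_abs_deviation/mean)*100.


mean = 11.285714 mm
MAD = 2.040816 mm
CU = (1 - 2.040816/11.285714)*100

81.9168 %


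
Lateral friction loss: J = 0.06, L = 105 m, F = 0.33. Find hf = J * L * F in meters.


hf = J * L * F = 0.06 * 105 * 0.33 = 2.0790 m

2.0790 m


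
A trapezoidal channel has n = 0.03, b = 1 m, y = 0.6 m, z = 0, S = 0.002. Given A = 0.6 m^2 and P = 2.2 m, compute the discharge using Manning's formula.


R = A/P = 0.6/2.2 = 0.272727
Q = (1/0.03) * 0.6 * 0.272727^(2/3) * 0.002^0.5

0.3762 m^3/s


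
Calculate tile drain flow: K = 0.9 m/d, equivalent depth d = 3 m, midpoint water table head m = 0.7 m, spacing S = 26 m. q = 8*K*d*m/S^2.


q = 8*K*d*m/S^2
q = 8*0.9*3*0.7/26^2
q = 15.1200 / 676

0.0224 m/d


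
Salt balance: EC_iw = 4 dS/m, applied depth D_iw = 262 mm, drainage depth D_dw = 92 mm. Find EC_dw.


EC_dw = EC_iw * D_iw / D_dw
EC_dw = 4 * 262 / 92
EC_dw = 1048 / 92

11.3913 dS/m


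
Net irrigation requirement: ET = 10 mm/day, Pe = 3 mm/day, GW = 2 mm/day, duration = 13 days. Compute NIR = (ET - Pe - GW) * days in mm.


Daily deficit = ET - Pe - GW = 10 - 3 - 2 = 5 mm/day
NIR = 5 * 13 = 65 mm

65.0000 mm


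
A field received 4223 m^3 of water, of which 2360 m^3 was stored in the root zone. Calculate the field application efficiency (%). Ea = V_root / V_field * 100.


Ea = V_root / V_field * 100 = 2360 / 4223 * 100 = 55.8844%

55.8844 %


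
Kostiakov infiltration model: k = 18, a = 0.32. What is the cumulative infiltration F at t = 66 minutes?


F = k * t^a = 18 * 66^0.32
F = 18 * 3.821678

68.7902 mm


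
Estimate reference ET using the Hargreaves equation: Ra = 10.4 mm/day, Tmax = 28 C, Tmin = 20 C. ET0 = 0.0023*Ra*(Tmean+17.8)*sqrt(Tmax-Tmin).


Tmean = (Tmax + Tmin)/2 = (28 + 20)/2 = 24.0
ET0 = 0.0023 * 10.4 * (24.0 + 17.8) * sqrt(28 - 20)
ET0 = 0.0023 * 10.4 * 41.8 * 2.828427

2.8280 mm/day


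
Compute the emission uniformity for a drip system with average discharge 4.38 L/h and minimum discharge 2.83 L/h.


EU = (q_min/q_avg)*100 = (2.83/4.38)*100 = 64.6119%

64.6119 %


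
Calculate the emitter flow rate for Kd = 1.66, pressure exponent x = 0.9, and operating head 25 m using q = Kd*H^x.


q = Kd * H^x = 1.66 * 25^0.9 = 1.66 * 18.119492

30.0784 L/h


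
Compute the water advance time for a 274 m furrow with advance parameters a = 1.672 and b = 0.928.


t = (L/a)^(1/b)
t = (274/1.672)^(1/0.928)
t = 163.875598^(1/0.928)

243.4053 min


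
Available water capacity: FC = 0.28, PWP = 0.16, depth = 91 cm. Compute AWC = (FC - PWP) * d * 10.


AWC = (FC - PWP) * d * 10
AWC = (0.28 - 0.16) * 91 * 10
AWC = 0.1200 * 91 * 10

109.2000 mm


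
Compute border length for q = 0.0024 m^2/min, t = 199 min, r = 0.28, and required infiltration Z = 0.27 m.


L = q*t/((1+r)*Z)
L = 0.0024*199/((1+0.28)*0.27)
L = 0.4776/0.3456

1.3819 m


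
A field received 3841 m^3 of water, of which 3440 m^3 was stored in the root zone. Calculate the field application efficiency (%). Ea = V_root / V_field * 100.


Ea = V_root / V_field * 100 = 3440 / 3841 * 100 = 89.5600%

89.5600 %


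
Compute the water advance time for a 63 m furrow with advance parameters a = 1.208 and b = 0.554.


t = (L/a)^(1/b)
t = (63/1.208)^(1/0.554)
t = 52.152318^(1/0.554)

1258.2643 min


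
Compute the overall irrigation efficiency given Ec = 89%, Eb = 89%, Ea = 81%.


Ec = 0.89, Eb = 0.89, Ea = 0.81
E = 0.89 * 0.89 * 0.81 * 100 = 64.1601%

64.1601 %


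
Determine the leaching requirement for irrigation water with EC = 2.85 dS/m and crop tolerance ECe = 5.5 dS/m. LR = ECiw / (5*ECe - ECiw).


LR = ECiw / (5*ECe - ECiw)
LR = 2.85 / (5*5.5 - 2.85)
LR = 2.85 / 24.6500

0.1156


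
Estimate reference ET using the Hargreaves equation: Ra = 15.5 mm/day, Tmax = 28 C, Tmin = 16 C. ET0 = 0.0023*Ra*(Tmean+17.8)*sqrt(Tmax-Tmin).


Tmean = (Tmax + Tmin)/2 = (28 + 16)/2 = 22.0
ET0 = 0.0023 * 15.5 * (22.0 + 17.8) * sqrt(28 - 16)
ET0 = 0.0023 * 15.5 * 39.8 * 3.464102

4.9151 mm/day


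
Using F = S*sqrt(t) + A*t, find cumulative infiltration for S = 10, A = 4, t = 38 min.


F = S*sqrt(t) + A*t
F = 10*sqrt(38) + 4*38
F = 10*6.164414 + 152

213.6441 mm


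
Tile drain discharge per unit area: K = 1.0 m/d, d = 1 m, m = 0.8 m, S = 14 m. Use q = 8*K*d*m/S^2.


q = 8*K*d*m/S^2
q = 8*1.0*1*0.8/14^2
q = 6.4000 / 196

0.0327 m/d


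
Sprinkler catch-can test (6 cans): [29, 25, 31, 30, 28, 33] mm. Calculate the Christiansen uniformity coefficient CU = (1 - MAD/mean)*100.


mean = 29.333333 mm
MAD = 2.000000 mm
CU = (1 - 2.000000/29.333333)*100

93.1818 %


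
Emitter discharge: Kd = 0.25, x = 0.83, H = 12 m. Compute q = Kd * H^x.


q = Kd * H^x = 0.25 * 12^0.83 = 0.25 * 7.865393

1.9663 L/h


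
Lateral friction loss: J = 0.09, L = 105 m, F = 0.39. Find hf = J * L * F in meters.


hf = J * L * F = 0.09 * 105 * 0.39 = 3.6855 m

3.6855 m


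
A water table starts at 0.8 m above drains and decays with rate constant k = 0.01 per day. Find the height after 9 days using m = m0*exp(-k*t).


m = m0 * exp(-k*t)
m = 0.8 * exp(-0.01 * 9)
m = 0.8 * exp(-0.0900)

0.7311 m


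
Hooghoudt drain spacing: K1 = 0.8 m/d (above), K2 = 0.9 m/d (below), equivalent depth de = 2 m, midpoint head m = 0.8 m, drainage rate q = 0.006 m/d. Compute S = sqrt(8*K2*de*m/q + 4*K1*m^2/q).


S^2 = 8*K2*de*m/q + 4*K1*m^2/q
S^2 = 8*0.9*2*0.8/0.006 + 4*0.8*0.8^2/0.006
S = sqrt(2261.3333)

47.5535 m


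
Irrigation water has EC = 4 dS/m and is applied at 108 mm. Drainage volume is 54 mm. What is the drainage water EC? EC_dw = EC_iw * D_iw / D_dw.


EC_dw = EC_iw * D_iw / D_dw
EC_dw = 4 * 108 / 54
EC_dw = 432 / 54

8.0000 dS/m


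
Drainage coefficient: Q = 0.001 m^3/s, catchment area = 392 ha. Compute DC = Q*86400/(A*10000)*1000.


DC = Q * 86400 / (A * 10000) * 1000
DC = 0.001 * 86400 / (392 * 10000) * 1000
DC = 86400.0000 / 3920000

0.0220 mm/day


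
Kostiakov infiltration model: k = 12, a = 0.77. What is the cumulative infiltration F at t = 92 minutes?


F = k * t^a = 12 * 92^0.77
F = 12 * 32.517461

390.2095 mm


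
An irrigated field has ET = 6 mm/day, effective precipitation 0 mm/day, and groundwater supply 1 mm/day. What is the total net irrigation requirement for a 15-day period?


Daily deficit = ET - Pe - GW = 6 - 0 - 1 = 5 mm/day
NIR = 5 * 15 = 75 mm

75.0000 mm


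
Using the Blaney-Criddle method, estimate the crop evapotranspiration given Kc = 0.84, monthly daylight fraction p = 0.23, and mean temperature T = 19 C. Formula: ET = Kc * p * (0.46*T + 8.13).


ET = Kc * p * (0.46*T + 8.13)
ET = 0.84 * 0.23 * (0.46*19 + 8.13)
ET = 0.84 * 0.23 * 16.8700

3.2593 mm/day


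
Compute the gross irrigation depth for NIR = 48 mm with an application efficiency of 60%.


Ea = 60% = 0.6
GID = NIR / Ea = 48 / 0.6 = 80.0000 mm

80.0000 mm


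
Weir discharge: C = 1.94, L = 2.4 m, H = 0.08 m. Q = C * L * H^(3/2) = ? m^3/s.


Q = C * L * H^(3/2) = 1.94 * 2.4 * 0.08^1.5 = 1.94 * 2.4 * 0.022627

0.1054 m^3/s


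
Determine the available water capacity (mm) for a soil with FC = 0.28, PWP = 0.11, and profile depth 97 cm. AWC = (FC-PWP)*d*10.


AWC = (FC - PWP) * d * 10
AWC = (0.28 - 0.11) * 97 * 10
AWC = 0.1700 * 97 * 10

164.9000 mm


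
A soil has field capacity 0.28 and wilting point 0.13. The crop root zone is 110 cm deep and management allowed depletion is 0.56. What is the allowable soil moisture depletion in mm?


SMD = (FC - PWP) * d * MAD * 10
SMD = (0.28 - 0.13) * 110 * 0.56 * 10
SMD = 0.1500 * 110 * 0.56 * 10

92.4000 mm


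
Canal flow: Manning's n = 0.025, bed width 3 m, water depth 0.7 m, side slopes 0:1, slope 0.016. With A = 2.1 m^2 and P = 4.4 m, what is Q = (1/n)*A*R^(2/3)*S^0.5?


R = A/P = 2.1/4.4 = 0.477273
Q = (1/0.025) * 2.1 * 0.477273^(2/3) * 0.016^0.5

6.4891 m^3/s


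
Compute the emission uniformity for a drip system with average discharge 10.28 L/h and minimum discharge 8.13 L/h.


EU = (q_min/q_avg)*100 = (8.13/10.28)*100 = 79.0856%

79.0856 %


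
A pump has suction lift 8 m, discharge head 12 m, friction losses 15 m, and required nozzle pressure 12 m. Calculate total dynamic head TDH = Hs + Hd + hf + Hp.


TDH = Hs + Hd + hf + Hp = 8 + 12 + 15 + 12 = 47

47 m


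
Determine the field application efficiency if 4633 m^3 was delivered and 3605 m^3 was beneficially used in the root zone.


Ea = V_root / V_field * 100 = 3605 / 4633 * 100 = 77.8114%

77.8114 %


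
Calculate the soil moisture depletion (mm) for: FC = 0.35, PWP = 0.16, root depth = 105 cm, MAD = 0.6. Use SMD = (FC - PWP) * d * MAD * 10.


SMD = (FC - PWP) * d * MAD * 10
SMD = (0.35 - 0.16) * 105 * 0.6 * 10
SMD = 0.1900 * 105 * 0.6 * 10

119.7000 mm


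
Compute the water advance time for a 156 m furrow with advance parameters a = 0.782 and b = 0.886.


t = (L/a)^(1/b)
t = (156/0.782)^(1/0.886)
t = 199.488491^(1/0.886)

394.3157 min


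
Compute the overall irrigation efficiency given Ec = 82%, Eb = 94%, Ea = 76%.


Ec = 0.82, Eb = 0.94, Ea = 0.76
E = 0.82 * 0.94 * 0.76 * 100 = 58.5808%

58.5808 %


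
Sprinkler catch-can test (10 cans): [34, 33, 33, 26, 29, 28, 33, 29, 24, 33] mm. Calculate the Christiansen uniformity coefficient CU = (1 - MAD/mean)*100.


mean = 30.200000 mm
MAD = 3.000000 mm
CU = (1 - 3.000000/30.200000)*100

90.0662 %


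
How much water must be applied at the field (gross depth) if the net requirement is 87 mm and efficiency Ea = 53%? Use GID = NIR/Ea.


Ea = 53% = 0.53
GID = NIR / Ea = 87 / 0.53 = 164.1509 mm

164.1509 mm


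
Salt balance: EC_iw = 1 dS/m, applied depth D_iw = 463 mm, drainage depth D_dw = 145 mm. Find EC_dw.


EC_dw = EC_iw * D_iw / D_dw
EC_dw = 1 * 463 / 145
EC_dw = 463 / 145

3.1931 dS/m


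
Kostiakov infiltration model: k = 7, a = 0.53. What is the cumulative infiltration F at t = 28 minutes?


F = k * t^a = 7 * 28^0.53
F = 7 * 5.847817

40.9347 mm


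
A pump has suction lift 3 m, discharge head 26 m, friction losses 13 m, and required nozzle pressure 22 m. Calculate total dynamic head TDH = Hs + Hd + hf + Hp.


TDH = Hs + Hd + hf + Hp = 3 + 26 + 13 + 22 = 64

64 m


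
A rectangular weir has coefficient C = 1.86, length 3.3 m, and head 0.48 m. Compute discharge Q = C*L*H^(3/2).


Q = C * L * H^(3/2) = 1.86 * 3.3 * 0.48^1.5 = 1.86 * 3.3 * 0.332554

2.0412 m^3/s


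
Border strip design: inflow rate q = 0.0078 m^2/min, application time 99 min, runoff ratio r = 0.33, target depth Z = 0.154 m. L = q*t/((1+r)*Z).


L = q*t/((1+r)*Z)
L = 0.0078*99/((1+0.33)*0.154)
L = 0.7722/0.20482

3.7701 m


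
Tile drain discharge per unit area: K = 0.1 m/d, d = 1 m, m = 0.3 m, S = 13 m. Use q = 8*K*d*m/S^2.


q = 8*K*d*m/S^2
q = 8*0.1*1*0.3/13^2
q = 0.2400 / 169

0.0014 m/d


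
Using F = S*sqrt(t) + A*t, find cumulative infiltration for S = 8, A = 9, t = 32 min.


F = S*sqrt(t) + A*t
F = 8*sqrt(32) + 9*32
F = 8*5.656854 + 288

333.2548 mm


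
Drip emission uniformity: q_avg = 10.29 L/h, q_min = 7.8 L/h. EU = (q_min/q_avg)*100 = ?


EU = (q_min/q_avg)*100 = (7.8/10.29)*100 = 75.8017%

75.8017 %


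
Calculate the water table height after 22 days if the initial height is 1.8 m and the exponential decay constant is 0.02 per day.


m = m0 * exp(-k*t)
m = 1.8 * exp(-0.02 * 22)
m = 1.8 * exp(-0.4400)

1.1593 m


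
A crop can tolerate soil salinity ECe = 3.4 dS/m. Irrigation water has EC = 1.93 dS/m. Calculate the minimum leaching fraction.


LR = ECiw / (5*ECe - ECiw)
LR = 1.93 / (5*3.4 - 1.93)
LR = 1.93 / 15.0700

0.1281


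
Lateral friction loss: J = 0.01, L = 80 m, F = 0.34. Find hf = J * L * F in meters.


hf = J * L * F = 0.01 * 80 * 0.34 = 0.2720 m

0.2720 m


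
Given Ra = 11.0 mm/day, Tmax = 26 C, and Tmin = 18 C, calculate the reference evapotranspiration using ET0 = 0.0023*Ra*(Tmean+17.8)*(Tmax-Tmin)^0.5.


Tmean = (Tmax + Tmin)/2 = (26 + 18)/2 = 22.0
ET0 = 0.0023 * 11.0 * (22.0 + 17.8) * sqrt(26 - 18)
ET0 = 0.0023 * 11.0 * 39.8 * 2.828427

2.8481 mm/day


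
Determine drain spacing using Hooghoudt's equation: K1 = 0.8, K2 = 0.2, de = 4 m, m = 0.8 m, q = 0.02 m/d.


S^2 = 8*K2*de*m/q + 4*K1*m^2/q
S^2 = 8*0.2*4*0.8/0.02 + 4*0.8*0.8^2/0.02
S = sqrt(358.4000)

18.9315 m


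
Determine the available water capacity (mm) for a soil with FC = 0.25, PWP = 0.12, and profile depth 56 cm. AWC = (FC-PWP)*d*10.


AWC = (FC - PWP) * d * 10
AWC = (0.25 - 0.12) * 56 * 10
AWC = 0.1300 * 56 * 10

72.8000 mm


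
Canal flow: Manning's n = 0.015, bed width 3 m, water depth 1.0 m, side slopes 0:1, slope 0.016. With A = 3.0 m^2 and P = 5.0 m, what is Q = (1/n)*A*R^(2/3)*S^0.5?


R = A/P = 3.0/5.0 = 0.600000
Q = (1/0.015) * 3.0 * 0.600000^(2/3) * 0.016^0.5

17.9966 m^3/s


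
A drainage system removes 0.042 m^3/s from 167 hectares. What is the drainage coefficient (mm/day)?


DC = Q * 86400 / (A * 10000) * 1000
DC = 0.042 * 86400 / (167 * 10000) * 1000
DC = 3628800.0000 / 1670000

2.1729 mm/day


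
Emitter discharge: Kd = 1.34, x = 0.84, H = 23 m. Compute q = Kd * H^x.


q = Kd * H^x = 1.34 * 23^0.84 = 1.34 * 13.926801

18.6619 L/h


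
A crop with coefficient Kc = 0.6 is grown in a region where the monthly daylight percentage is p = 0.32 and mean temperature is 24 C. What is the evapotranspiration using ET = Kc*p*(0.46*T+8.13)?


ET = Kc * p * (0.46*T + 8.13)
ET = 0.6 * 0.32 * (0.46*24 + 8.13)
ET = 0.6 * 0.32 * 19.1700

3.6806 mm/day


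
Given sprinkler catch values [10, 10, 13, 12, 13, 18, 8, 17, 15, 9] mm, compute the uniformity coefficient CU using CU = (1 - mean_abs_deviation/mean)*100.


mean = 12.500000 mm
MAD = 2.700000 mm
CU = (1 - 2.700000/12.500000)*100

78.4000 %


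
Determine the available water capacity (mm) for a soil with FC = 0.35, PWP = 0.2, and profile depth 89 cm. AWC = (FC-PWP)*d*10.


AWC = (FC - PWP) * d * 10
AWC = (0.35 - 0.2) * 89 * 10
AWC = 0.1500 * 89 * 10

133.5000 mm


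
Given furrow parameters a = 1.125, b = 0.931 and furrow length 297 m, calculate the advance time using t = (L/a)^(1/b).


t = (L/a)^(1/b)
t = (297/1.125)^(1/0.931)
t = 264.000000^(1/0.931)

399.0969 min


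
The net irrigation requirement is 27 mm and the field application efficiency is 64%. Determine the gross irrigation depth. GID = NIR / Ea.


Ea = 64% = 0.64
GID = NIR / Ea = 27 / 0.64 = 42.1875 mm

42.1875 mm


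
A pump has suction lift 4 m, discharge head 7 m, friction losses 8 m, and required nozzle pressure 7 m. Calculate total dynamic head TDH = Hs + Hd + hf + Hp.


TDH = Hs + Hd + hf + Hp = 4 + 7 + 8 + 7 = 26

26 m


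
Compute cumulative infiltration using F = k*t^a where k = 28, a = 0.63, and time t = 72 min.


F = k * t^a = 28 * 72^0.63
F = 28 * 14.795153

414.2643 mm


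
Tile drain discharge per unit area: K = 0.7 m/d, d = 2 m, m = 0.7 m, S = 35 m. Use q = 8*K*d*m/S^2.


q = 8*K*d*m/S^2
q = 8*0.7*2*0.7/35^2
q = 7.8400 / 1225

0.0064 m/d


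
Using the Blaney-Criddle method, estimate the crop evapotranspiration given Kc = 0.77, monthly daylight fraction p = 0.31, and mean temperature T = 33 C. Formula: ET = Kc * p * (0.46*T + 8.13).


ET = Kc * p * (0.46*T + 8.13)
ET = 0.77 * 0.31 * (0.46*33 + 8.13)
ET = 0.77 * 0.31 * 23.3100

5.5641 mm/day


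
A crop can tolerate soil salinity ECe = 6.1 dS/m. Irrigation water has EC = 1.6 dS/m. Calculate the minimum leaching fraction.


LR = ECiw / (5*ECe - ECiw)
LR = 1.6 / (5*6.1 - 1.6)
LR = 1.6 / 28.9000

0.0554


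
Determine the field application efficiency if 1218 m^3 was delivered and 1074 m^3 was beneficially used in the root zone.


Ea = V_root / V_field * 100 = 1074 / 1218 * 100 = 88.1773%

88.1773 %


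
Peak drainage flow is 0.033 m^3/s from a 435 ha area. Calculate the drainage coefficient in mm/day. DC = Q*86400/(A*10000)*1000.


DC = Q * 86400 / (A * 10000) * 1000
DC = 0.033 * 86400 / (435 * 10000) * 1000
DC = 2851200.0000 / 4350000

0.6554 mm/day


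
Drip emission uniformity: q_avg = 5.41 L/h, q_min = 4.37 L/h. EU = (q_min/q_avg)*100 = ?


EU = (q_min/q_avg)*100 = (4.37/5.41)*100 = 80.7763%

80.7763 %


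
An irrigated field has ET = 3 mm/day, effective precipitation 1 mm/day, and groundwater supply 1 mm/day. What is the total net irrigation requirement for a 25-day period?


Daily deficit = ET - Pe - GW = 3 - 1 - 1 = 1 mm/day
NIR = 1 * 25 = 25 mm

25.0000 mm


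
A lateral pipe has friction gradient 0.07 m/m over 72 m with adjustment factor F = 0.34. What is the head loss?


hf = J * L * F = 0.07 * 72 * 0.34 = 1.7136 m

1.7136 m


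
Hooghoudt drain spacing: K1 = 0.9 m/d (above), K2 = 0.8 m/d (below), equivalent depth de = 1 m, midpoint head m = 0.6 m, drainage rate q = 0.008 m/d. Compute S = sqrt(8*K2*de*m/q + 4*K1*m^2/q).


S^2 = 8*K2*de*m/q + 4*K1*m^2/q
S^2 = 8*0.8*1*0.6/0.008 + 4*0.9*0.6^2/0.008
S = sqrt(642.0000)

25.3377 m


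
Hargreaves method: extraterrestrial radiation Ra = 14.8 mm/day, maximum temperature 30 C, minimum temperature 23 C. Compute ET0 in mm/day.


Tmean = (Tmax + Tmin)/2 = (30 + 23)/2 = 26.5
ET0 = 0.0023 * 14.8 * (26.5 + 17.8) * sqrt(30 - 23)
ET0 = 0.0023 * 14.8 * 44.3 * 2.645751

3.9897 mm/day


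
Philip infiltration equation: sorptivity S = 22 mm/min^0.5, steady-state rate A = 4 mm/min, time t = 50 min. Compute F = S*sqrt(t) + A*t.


F = S*sqrt(t) + A*t
F = 22*sqrt(50) + 4*50
F = 22*7.071068 + 200

355.5635 mm


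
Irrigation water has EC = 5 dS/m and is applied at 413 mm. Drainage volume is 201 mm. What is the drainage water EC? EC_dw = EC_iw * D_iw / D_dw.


EC_dw = EC_iw * D_iw / D_dw
EC_dw = 5 * 413 / 201
EC_dw = 2065 / 201

10.2736 dS/m


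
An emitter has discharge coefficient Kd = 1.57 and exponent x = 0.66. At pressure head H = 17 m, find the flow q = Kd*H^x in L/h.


q = Kd * H^x = 1.57 * 17^0.66 = 1.57 * 6.487783

10.1858 L/h


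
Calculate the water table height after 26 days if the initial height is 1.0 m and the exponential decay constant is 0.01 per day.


m = m0 * exp(-k*t)
m = 1.0 * exp(-0.01 * 26)
m = 1.0 * exp(-0.2600)

0.7711 m


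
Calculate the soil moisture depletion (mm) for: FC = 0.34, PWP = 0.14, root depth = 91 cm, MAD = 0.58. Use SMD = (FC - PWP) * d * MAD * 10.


SMD = (FC - PWP) * d * MAD * 10
SMD = (0.34 - 0.14) * 91 * 0.58 * 10
SMD = 0.2000 * 91 * 0.58 * 10

105.5600 mm


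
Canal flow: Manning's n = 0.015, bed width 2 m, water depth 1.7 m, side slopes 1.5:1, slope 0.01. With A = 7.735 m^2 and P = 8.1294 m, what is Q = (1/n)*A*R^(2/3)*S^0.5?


R = A/P = 7.735/8.1294 = 0.951485
Q = (1/0.015) * 7.735 * 0.951485^(2/3) * 0.01^0.5

49.8850 m^3/s


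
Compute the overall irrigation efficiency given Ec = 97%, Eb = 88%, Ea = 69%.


Ec = 0.97, Eb = 0.88, Ea = 0.69
E = 0.97 * 0.88 * 0.69 * 100 = 58.8984%

58.8984 %


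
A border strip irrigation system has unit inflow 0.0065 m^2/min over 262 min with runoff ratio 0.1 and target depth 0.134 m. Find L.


L = q*t/((1+r)*Z)
L = 0.0065*262/((1+0.1)*0.134)
L = 1.703/0.1474

11.5536 m


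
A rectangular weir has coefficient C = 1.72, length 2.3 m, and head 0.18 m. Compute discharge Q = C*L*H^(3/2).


Q = C * L * H^(3/2) = 1.72 * 2.3 * 0.18^1.5 = 1.72 * 2.3 * 0.076368

0.3021 m^3/s


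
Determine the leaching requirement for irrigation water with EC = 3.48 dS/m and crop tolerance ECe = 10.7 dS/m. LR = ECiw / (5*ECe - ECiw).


LR = ECiw / (5*ECe - ECiw)
LR = 3.48 / (5*10.7 - 3.48)
LR = 3.48 / 50.0200

0.0696


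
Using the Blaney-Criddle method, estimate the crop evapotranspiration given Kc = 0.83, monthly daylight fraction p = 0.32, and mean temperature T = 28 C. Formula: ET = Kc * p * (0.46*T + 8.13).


ET = Kc * p * (0.46*T + 8.13)
ET = 0.83 * 0.32 * (0.46*28 + 8.13)
ET = 0.83 * 0.32 * 21.0100

5.5803 mm/day


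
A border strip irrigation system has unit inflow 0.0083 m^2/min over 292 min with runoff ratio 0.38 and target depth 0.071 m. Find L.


L = q*t/((1+r)*Z)
L = 0.0083*292/((1+0.38)*0.071)
L = 2.4236/0.09798

24.7357 m


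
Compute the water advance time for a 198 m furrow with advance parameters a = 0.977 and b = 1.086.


t = (L/a)^(1/b)
t = (198/0.977)^(1/1.086)
t = 202.661208^(1/1.086)

133.0755 min


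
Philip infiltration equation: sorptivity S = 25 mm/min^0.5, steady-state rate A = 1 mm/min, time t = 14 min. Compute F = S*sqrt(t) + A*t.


F = S*sqrt(t) + A*t
F = 25*sqrt(14) + 1*14
F = 25*3.741657 + 14

107.5414 mm


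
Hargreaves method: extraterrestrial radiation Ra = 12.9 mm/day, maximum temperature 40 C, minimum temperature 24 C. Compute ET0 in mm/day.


Tmean = (Tmax + Tmin)/2 = (40 + 24)/2 = 32.0
ET0 = 0.0023 * 12.9 * (32.0 + 17.8) * sqrt(40 - 24)
ET0 = 0.0023 * 12.9 * 49.8 * 4.000000

5.9103 mm/day


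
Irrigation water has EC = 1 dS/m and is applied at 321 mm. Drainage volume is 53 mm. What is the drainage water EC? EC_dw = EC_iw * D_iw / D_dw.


EC_dw = EC_iw * D_iw / D_dw
EC_dw = 1 * 321 / 53
EC_dw = 321 / 53

6.0566 dS/m


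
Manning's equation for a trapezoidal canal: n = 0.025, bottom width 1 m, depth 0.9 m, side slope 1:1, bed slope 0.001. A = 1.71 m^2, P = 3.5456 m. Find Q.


R = A/P = 1.71/3.5456 = 0.482288
Q = (1/0.025) * 1.71 * 0.482288^(2/3) * 0.001^0.5

1.3302 m^3/s


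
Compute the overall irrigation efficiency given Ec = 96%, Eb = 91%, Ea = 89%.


Ec = 0.96, Eb = 0.91, Ea = 0.89
E = 0.96 * 0.91 * 0.89 * 100 = 77.7504%

77.7504 %


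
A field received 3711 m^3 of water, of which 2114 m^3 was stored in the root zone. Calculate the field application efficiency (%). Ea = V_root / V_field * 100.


Ea = V_root / V_field * 100 = 2114 / 3711 * 100 = 56.9658%

56.9658 %


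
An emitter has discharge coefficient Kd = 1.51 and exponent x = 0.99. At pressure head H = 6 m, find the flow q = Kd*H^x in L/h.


q = Kd * H^x = 1.51 * 6^0.99 = 1.51 * 5.893452

8.8991 L/h


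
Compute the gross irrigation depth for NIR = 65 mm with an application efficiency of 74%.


Ea = 74% = 0.74
GID = NIR / Ea = 65 / 0.74 = 87.8378 mm

87.8378 mm


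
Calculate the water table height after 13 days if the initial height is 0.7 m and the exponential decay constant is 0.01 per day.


m = m0 * exp(-k*t)
m = 0.7 * exp(-0.01 * 13)
m = 0.7 * exp(-0.1300)

0.6147 m


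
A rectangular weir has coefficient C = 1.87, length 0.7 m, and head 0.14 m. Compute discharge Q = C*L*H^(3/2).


Q = C * L * H^(3/2) = 1.87 * 0.7 * 0.14^1.5 = 1.87 * 0.7 * 0.052383

0.0686 m^3/s


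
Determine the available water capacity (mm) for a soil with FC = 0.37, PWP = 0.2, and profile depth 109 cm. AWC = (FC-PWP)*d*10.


AWC = (FC - PWP) * d * 10
AWC = (0.37 - 0.2) * 109 * 10
AWC = 0.1700 * 109 * 10

185.3000 mm


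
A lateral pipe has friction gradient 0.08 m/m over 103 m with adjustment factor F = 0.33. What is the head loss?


hf = J * L * F = 0.08 * 103 * 0.33 = 2.7192 m

2.7192 m


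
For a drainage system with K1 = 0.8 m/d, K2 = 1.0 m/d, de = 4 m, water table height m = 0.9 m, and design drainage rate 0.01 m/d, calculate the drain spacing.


S^2 = 8*K2*de*m/q + 4*K1*m^2/q
S^2 = 8*1.0*4*0.9/0.01 + 4*0.8*0.9^2/0.01
S = sqrt(3139.2000)

56.0286 m


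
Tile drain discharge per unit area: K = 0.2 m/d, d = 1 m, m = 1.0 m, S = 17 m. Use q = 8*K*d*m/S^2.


q = 8*K*d*m/S^2
q = 8*0.2*1*1.0/17^2
q = 1.6000 / 289

0.0055 m/d


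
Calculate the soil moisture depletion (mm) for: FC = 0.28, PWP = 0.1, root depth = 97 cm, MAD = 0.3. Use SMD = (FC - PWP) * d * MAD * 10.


SMD = (FC - PWP) * d * MAD * 10
SMD = (0.28 - 0.1) * 97 * 0.3 * 10
SMD = 0.1800 * 97 * 0.3 * 10

52.3800 mm


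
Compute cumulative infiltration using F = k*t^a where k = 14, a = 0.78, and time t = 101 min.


F = k * t^a = 14 * 101^0.78
F = 14 * 36.590696

512.2697 mm


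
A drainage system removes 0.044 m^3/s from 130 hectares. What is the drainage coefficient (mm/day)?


DC = Q * 86400 / (A * 10000) * 1000
DC = 0.044 * 86400 / (130 * 10000) * 1000
DC = 3801600.0000 / 1300000

2.9243 mm/day


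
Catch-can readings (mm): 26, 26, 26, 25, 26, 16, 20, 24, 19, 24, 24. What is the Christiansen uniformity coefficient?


mean = 23.272727 mm
MAD = 2.694215 mm
CU = (1 - 2.694215/23.272727)*100

88.4233 %


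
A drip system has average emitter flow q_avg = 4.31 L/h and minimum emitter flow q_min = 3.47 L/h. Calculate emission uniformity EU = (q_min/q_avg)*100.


EU = (q_min/q_avg)*100 = (3.47/4.31)*100 = 80.5104%

80.5104 %


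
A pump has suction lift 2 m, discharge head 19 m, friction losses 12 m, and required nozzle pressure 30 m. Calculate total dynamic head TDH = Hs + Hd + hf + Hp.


TDH = Hs + Hd + hf + Hp = 2 + 19 + 12 + 30 = 63

63 m


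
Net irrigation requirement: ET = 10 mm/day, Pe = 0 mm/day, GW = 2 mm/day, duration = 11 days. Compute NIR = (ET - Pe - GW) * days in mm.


Daily deficit = ET - Pe - GW = 10 - 0 - 2 = 8 mm/day
NIR = 8 * 11 = 88 mm

88.0000 mm


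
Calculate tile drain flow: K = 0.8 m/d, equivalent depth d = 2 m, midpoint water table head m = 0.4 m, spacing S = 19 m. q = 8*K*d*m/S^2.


q = 8*K*d*m/S^2
q = 8*0.8*2*0.4/19^2
q = 5.1200 / 361

0.0142 m/d


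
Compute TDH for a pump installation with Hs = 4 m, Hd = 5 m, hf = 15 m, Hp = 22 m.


TDH = Hs + Hd + hf + Hp = 4 + 5 + 15 + 22 = 46

46 m


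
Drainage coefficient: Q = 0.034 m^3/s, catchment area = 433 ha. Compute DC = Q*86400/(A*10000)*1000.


DC = Q * 86400 / (A * 10000) * 1000
DC = 0.034 * 86400 / (433 * 10000) * 1000
DC = 2937600.0000 / 4330000

0.6784 mm/day


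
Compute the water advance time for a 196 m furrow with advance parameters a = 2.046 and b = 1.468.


t = (L/a)^(1/b)
t = (196/2.046)^(1/1.468)
t = 95.796676^(1/1.468)

22.3714 min


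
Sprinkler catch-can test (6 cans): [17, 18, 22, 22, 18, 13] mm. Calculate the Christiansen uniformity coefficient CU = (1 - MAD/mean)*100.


mean = 18.333333 mm
MAD = 2.444444 mm
CU = (1 - 2.444444/18.333333)*100

86.6667 %


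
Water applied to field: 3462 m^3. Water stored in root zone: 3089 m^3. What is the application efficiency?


Ea = V_root / V_field * 100 = 3089 / 3462 * 100 = 89.2259%

89.2259 %


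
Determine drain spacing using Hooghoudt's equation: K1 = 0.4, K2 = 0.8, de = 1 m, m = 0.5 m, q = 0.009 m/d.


S^2 = 8*K2*de*m/q + 4*K1*m^2/q
S^2 = 8*0.8*1*0.5/0.009 + 4*0.4*0.5^2/0.009
S = sqrt(400.0000)

20.0000 m


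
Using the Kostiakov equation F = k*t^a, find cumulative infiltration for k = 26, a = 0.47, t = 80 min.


F = k * t^a = 26 * 80^0.47
F = 26 * 7.842460

203.9040 mm


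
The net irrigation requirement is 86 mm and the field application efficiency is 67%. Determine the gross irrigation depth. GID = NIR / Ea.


Ea = 67% = 0.67
GID = NIR / Ea = 86 / 0.67 = 128.3582 mm

128.3582 mm


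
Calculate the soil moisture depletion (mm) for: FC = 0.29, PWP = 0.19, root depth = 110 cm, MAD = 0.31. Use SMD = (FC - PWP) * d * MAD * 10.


SMD = (FC - PWP) * d * MAD * 10
SMD = (0.29 - 0.19) * 110 * 0.31 * 10
SMD = 0.1000 * 110 * 0.31 * 10

34.1000 mm


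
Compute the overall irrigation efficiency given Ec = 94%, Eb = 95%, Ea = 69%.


Ec = 0.94, Eb = 0.95, Ea = 0.69
E = 0.94 * 0.95 * 0.69 * 100 = 61.6170%

61.6170 %


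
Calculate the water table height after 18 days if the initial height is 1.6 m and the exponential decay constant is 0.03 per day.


m = m0 * exp(-k*t)
m = 1.6 * exp(-0.03 * 18)
m = 1.6 * exp(-0.5400)

0.9324 m


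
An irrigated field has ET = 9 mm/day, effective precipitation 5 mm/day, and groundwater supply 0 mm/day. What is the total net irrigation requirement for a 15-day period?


Daily deficit = ET - Pe - GW = 9 - 5 - 0 = 4 mm/day
NIR = 4 * 15 = 60 mm

60.0000 mm


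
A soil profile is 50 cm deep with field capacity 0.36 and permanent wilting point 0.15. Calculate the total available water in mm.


AWC = (FC - PWP) * d * 10
AWC = (0.36 - 0.15) * 50 * 10
AWC = 0.2100 * 50 * 10

105.0000 mm


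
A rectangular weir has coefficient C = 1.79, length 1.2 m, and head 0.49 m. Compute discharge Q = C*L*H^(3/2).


Q = C * L * H^(3/2) = 1.79 * 1.2 * 0.49^1.5 = 1.79 * 1.2 * 0.343000

0.7368 m^3/s


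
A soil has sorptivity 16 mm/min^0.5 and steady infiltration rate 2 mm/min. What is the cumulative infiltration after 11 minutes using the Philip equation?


F = S*sqrt(t) + A*t
F = 16*sqrt(11) + 2*11
F = 16*3.316625 + 22

75.0660 mm


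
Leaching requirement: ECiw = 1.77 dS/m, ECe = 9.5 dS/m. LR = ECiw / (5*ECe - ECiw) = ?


LR = ECiw / (5*ECe - ECiw)
LR = 1.77 / (5*9.5 - 1.77)
LR = 1.77 / 45.7300

0.0387


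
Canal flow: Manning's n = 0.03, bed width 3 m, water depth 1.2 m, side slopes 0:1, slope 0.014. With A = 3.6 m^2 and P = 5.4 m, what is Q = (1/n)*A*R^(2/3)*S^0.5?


R = A/P = 3.6/5.4 = 0.666667
Q = (1/0.03) * 3.6 * 0.666667^(2/3) * 0.014^0.5

10.8356 m^3/s


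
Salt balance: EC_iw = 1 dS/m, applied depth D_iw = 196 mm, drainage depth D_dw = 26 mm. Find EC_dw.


EC_dw = EC_iw * D_iw / D_dw
EC_dw = 1 * 196 / 26
EC_dw = 196 / 26

7.5385 dS/m


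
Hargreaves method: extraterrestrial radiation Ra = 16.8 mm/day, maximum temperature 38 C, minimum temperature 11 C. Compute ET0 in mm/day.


Tmean = (Tmax + Tmin)/2 = (38 + 11)/2 = 24.5
ET0 = 0.0023 * 16.8 * (24.5 + 17.8) * sqrt(38 - 11)
ET0 = 0.0023 * 16.8 * 42.3 * 5.196152

8.4930 mm/day


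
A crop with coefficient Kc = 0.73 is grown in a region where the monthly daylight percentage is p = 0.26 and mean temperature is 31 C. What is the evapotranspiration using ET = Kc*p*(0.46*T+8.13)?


ET = Kc * p * (0.46*T + 8.13)
ET = 0.73 * 0.26 * (0.46*31 + 8.13)
ET = 0.73 * 0.26 * 22.3900

4.2496 mm/day


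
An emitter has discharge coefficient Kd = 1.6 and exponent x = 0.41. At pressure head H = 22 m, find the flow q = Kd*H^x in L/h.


q = Kd * H^x = 1.6 * 22^0.41 = 1.6 * 3.551349

5.6822 L/h


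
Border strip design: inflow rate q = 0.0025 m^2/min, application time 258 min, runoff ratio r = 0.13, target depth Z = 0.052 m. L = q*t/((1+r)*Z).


L = q*t/((1+r)*Z)
L = 0.0025*258/((1+0.13)*0.052)
L = 0.645/0.05876

10.9769 m


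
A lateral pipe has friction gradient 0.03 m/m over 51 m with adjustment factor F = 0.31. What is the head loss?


hf = J * L * F = 0.03 * 51 * 0.31 = 0.4743 m

0.4743 m


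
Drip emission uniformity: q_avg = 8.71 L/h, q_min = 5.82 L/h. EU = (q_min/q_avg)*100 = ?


EU = (q_min/q_avg)*100 = (5.82/8.71)*100 = 66.8197%

66.8197 %


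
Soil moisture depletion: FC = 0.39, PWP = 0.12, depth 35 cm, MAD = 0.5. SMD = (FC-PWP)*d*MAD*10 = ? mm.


SMD = (FC - PWP) * d * MAD * 10
SMD = (0.39 - 0.12) * 35 * 0.5 * 10
SMD = 0.2700 * 35 * 0.5 * 10

47.2500 mm


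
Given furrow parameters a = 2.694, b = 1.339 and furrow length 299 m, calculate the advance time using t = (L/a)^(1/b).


t = (L/a)^(1/b)
t = (299/2.694)^(1/1.339)
t = 110.987379^(1/1.339)

33.6871 min


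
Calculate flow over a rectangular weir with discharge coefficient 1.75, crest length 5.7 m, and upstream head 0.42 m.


Q = C * L * H^(3/2) = 1.75 * 5.7 * 0.42^1.5 = 1.75 * 5.7 * 0.272191

2.7151 m^3/s


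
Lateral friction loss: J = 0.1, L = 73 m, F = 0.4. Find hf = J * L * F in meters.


hf = J * L * F = 0.1 * 73 * 0.4 = 2.9200 m

2.9200 m


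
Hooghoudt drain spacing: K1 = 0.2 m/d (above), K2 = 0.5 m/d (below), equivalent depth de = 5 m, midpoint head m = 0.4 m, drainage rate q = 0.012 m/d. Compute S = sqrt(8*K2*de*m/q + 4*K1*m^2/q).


S^2 = 8*K2*de*m/q + 4*K1*m^2/q
S^2 = 8*0.5*5*0.4/0.012 + 4*0.2*0.4^2/0.012
S = sqrt(677.3333)

26.0256 m


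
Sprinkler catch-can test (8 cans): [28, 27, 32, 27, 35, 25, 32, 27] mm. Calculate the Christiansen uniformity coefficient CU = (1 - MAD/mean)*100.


mean = 29.125000 mm
MAD = 2.906250 mm
CU = (1 - 2.906250/29.125000)*100

90.0215 %


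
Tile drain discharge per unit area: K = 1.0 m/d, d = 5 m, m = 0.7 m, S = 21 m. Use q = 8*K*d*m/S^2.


q = 8*K*d*m/S^2
q = 8*1.0*5*0.7/21^2
q = 28.0000 / 441

0.0635 m/d


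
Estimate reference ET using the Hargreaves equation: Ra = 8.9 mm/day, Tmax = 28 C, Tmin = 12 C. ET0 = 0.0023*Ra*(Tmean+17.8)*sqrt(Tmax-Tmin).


Tmean = (Tmax + Tmin)/2 = (28 + 12)/2 = 20.0
ET0 = 0.0023 * 8.9 * (20.0 + 17.8) * sqrt(28 - 12)
ET0 = 0.0023 * 8.9 * 37.8 * 4.000000

3.0951 mm/day


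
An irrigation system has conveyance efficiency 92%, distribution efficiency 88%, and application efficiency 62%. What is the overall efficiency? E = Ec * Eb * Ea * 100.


Ec = 0.92, Eb = 0.88, Ea = 0.62
E = 0.92 * 0.88 * 0.62 * 100 = 50.1952%

50.1952 %


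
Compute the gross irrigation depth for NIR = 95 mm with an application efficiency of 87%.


Ea = 87% = 0.87
GID = NIR / Ea = 95 / 0.87 = 109.1954 mm

109.1954 mm


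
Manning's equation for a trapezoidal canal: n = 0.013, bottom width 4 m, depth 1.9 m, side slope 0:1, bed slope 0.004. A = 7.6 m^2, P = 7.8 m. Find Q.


R = A/P = 7.6/7.8 = 0.974359
Q = (1/0.013) * 7.6 * 0.974359^(2/3) * 0.004^0.5

36.3396 m^3/s


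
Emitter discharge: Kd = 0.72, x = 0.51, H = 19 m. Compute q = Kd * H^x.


q = Kd * H^x = 0.72 * 19^0.51 = 0.72 * 4.489152

3.2322 L/h


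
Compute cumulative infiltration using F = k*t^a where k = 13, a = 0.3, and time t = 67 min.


F = k * t^a = 13 * 67^0.3
F = 13 * 3.530388

45.8950 mm


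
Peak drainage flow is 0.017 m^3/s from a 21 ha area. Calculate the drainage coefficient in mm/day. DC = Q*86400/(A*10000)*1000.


DC = Q * 86400 / (A * 10000) * 1000
DC = 0.017 * 86400 / (21 * 10000) * 1000
DC = 1468800.0000 / 210000

6.9943 mm/day


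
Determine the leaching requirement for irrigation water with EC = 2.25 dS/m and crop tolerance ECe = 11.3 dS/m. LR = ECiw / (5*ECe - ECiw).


LR = ECiw / (5*ECe - ECiw)
LR = 2.25 / (5*11.3 - 2.25)
LR = 2.25 / 54.2500

0.0415


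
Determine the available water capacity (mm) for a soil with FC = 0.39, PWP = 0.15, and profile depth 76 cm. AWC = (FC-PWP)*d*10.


AWC = (FC - PWP) * d * 10
AWC = (0.39 - 0.15) * 76 * 10
AWC = 0.2400 * 76 * 10

182.4000 mm


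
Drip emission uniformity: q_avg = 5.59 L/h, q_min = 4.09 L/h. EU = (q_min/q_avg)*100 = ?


EU = (q_min/q_avg)*100 = (4.09/5.59)*100 = 73.1664%

73.1664 %


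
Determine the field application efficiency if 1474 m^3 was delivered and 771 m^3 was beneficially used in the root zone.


Ea = V_root / V_field * 100 = 771 / 1474 * 100 = 52.3066%

52.3066 %


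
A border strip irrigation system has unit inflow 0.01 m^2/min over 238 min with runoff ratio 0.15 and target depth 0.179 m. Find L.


L = q*t/((1+r)*Z)
L = 0.01*238/((1+0.15)*0.179)
L = 2.38/0.20585

11.5618 m


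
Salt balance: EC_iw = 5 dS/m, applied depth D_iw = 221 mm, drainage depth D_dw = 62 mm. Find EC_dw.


EC_dw = EC_iw * D_iw / D_dw
EC_dw = 5 * 221 / 62
EC_dw = 1105 / 62

17.8226 dS/m


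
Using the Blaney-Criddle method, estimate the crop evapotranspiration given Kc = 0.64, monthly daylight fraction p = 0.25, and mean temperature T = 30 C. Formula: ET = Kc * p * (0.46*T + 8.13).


ET = Kc * p * (0.46*T + 8.13)
ET = 0.64 * 0.25 * (0.46*30 + 8.13)
ET = 0.64 * 0.25 * 21.9300

3.5088 mm/day


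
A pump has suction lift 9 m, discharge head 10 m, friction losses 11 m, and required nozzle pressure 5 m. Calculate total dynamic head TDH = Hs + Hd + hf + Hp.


TDH = Hs + Hd + hf + Hp = 9 + 10 + 11 + 5 = 35

35 m


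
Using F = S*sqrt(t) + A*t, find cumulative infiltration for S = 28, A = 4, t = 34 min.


F = S*sqrt(t) + A*t
F = 28*sqrt(34) + 4*34
F = 28*5.830952 + 136

299.2667 mm


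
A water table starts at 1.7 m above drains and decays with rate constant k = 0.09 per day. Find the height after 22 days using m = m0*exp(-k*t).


m = m0 * exp(-k*t)
m = 1.7 * exp(-0.09 * 22)
m = 1.7 * exp(-1.9800)

0.2347 m


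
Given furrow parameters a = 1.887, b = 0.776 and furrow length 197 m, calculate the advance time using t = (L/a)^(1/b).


t = (L/a)^(1/b)
t = (197/1.887)^(1/0.776)
t = 104.398516^(1/0.776)

399.4020 min


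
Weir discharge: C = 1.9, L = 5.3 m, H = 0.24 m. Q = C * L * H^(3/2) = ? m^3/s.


Q = C * L * H^(3/2) = 1.9 * 5.3 * 0.24^1.5 = 1.9 * 5.3 * 0.117576

1.1840 m^3/s


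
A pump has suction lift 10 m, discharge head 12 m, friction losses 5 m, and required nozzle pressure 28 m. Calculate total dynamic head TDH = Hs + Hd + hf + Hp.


TDH = Hs + Hd + hf + Hp = 10 + 12 + 5 + 28 = 55

55 m


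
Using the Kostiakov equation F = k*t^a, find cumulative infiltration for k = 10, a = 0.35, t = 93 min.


F = k * t^a = 10 * 93^0.35
F = 10 * 4.886175

48.8618 mm


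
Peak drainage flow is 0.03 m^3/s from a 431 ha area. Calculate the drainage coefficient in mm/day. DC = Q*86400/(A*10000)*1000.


DC = Q * 86400 / (A * 10000) * 1000
DC = 0.03 * 86400 / (431 * 10000) * 1000
DC = 2592000.0000 / 4310000

0.6014 mm/day


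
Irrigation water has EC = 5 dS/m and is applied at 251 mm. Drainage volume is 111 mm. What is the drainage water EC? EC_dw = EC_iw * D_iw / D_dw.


EC_dw = EC_iw * D_iw / D_dw
EC_dw = 5 * 251 / 111
EC_dw = 1255 / 111

11.3063 dS/m


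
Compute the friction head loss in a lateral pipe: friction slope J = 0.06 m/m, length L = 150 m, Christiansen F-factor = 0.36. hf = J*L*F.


hf = J * L * F = 0.06 * 150 * 0.36 = 3.2400 m

3.2400 m


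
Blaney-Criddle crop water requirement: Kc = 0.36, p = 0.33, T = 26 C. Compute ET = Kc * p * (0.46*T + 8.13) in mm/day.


ET = Kc * p * (0.46*T + 8.13)
ET = 0.36 * 0.33 * (0.46*26 + 8.13)
ET = 0.36 * 0.33 * 20.0900

2.3867 mm/day


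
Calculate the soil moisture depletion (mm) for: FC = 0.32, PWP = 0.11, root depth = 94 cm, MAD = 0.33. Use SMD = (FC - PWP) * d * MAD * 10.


SMD = (FC - PWP) * d * MAD * 10
SMD = (0.32 - 0.11) * 94 * 0.33 * 10
SMD = 0.2100 * 94 * 0.33 * 10

65.1420 mm
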